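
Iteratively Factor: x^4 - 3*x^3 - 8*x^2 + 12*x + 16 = (x + 2)*(x^3 - 5*x^2 + 2*x + 8) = (x - 2)*(x + 2)*(x^2 - 3*x - 4) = (x - 4)*(x - 2)*(x + 2)*(x + 1)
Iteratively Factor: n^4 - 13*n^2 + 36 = (n - 3)*(n^3 + 3*n^2 - 4*n - 12) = (n - 3)*(n - 2)*(n^2 + 5*n + 6) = (n - 3)*(n - 2)*(n + 3)*(n + 2)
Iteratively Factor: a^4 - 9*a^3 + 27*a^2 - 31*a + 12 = (a - 3)*(a^3 - 6*a^2 + 9*a - 4) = (a - 4)*(a - 3)*(a^2 - 2*a + 1) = (a - 4)*(a - 3)*(a - 1)*(a - 1)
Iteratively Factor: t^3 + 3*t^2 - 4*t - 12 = (t + 3)*(t^2 - 4) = (t - 2)*(t + 3)*(t + 2)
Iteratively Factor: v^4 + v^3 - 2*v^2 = (v + 2)*(v^3 - v^2) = v*(v + 2)*(v^2 - v) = v^2*(v + 2)*(v - 1)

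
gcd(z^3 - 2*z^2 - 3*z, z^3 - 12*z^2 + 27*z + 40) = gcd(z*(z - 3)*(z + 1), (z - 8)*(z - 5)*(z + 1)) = z + 1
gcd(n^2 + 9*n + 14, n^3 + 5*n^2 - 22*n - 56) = n^2 + 9*n + 14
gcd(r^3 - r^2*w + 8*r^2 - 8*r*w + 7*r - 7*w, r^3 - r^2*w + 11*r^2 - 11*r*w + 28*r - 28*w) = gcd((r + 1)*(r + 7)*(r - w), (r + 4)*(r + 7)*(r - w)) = r^2 - r*w + 7*r - 7*w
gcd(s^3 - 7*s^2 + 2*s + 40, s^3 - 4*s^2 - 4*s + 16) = s^2 - 2*s - 8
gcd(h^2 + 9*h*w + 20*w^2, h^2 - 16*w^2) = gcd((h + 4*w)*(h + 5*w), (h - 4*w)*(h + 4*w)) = h + 4*w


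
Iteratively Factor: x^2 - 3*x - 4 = (x + 1)*(x - 4)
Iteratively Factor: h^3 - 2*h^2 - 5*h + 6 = (h - 1)*(h^2 - h - 6) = (h - 1)*(h + 2)*(h - 3)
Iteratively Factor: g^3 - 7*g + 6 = (g - 2)*(g^2 + 2*g - 3) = (g - 2)*(g + 3)*(g - 1)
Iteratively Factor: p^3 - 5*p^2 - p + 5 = (p + 1)*(p^2 - 6*p + 5) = (p - 1)*(p + 1)*(p - 5)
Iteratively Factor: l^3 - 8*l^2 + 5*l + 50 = (l - 5)*(l^2 - 3*l - 10) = (l - 5)^2*(l + 2)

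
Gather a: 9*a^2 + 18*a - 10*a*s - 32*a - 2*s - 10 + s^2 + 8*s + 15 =9*a^2 + a*(-10*s - 14) + s^2 + 6*s + 5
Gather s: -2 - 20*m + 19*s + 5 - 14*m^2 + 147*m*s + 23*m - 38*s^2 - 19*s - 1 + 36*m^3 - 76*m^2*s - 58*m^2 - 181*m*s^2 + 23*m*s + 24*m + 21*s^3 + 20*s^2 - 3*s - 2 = 36*m^3 - 72*m^2 + 27*m + 21*s^3 + s^2*(-181*m - 18) + s*(-76*m^2 + 170*m - 3)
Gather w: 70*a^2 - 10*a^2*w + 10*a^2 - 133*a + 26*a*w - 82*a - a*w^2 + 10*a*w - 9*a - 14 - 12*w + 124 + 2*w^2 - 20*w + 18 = 80*a^2 - 224*a + w^2*(2 - a) + w*(-10*a^2 + 36*a - 32) + 128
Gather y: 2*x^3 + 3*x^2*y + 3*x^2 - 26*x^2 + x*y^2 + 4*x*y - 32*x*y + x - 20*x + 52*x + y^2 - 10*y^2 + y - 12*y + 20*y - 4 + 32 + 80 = 2*x^3 - 23*x^2 + 33*x + y^2*(x - 9) + y*(3*x^2 - 28*x + 9) + 108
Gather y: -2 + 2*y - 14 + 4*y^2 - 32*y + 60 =4*y^2 - 30*y + 44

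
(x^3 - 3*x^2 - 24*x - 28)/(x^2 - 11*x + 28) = (x^2 + 4*x + 4)/(x - 4)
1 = 1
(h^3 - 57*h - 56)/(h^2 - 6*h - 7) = (h^2 - h - 56)/(h - 7)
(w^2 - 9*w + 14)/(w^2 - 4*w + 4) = (w - 7)/(w - 2)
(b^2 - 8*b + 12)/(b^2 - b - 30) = (b - 2)/(b + 5)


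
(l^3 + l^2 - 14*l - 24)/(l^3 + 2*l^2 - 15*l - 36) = (l + 2)/(l + 3)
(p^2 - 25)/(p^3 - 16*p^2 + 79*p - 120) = (p + 5)/(p^2 - 11*p + 24)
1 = 1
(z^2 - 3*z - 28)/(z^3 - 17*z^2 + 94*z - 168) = (z + 4)/(z^2 - 10*z + 24)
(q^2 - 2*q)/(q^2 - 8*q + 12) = q/(q - 6)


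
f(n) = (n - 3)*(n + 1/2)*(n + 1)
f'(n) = (n - 3)*(n + 1/2) + (n - 3)*(n + 1) + (n + 1/2)*(n + 1)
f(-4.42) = -99.48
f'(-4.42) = 67.87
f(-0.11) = -1.08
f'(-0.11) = -3.63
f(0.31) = -2.85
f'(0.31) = -4.64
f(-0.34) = -0.35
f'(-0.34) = -2.63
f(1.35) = -7.17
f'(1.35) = -2.58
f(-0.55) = 0.08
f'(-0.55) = -1.44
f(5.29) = 83.40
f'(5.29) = 64.08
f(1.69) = -7.72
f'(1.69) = -0.50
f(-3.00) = -30.00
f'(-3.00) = 32.00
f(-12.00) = -1897.50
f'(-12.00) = 464.00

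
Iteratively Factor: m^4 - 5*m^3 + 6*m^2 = (m - 2)*(m^3 - 3*m^2) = (m - 3)*(m - 2)*(m^2) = m*(m - 3)*(m - 2)*(m)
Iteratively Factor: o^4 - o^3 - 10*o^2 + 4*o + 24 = (o - 2)*(o^3 + o^2 - 8*o - 12) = (o - 3)*(o - 2)*(o^2 + 4*o + 4) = (o - 3)*(o - 2)*(o + 2)*(o + 2)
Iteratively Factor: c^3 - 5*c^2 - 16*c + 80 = (c + 4)*(c^2 - 9*c + 20) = (c - 5)*(c + 4)*(c - 4)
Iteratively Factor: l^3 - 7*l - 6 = (l + 2)*(l^2 - 2*l - 3) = (l - 3)*(l + 2)*(l + 1)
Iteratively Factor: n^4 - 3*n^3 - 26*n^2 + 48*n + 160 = (n - 5)*(n^3 + 2*n^2 - 16*n - 32) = (n - 5)*(n - 4)*(n^2 + 6*n + 8) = (n - 5)*(n - 4)*(n + 4)*(n + 2)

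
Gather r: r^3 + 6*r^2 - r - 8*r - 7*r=r^3 + 6*r^2 - 16*r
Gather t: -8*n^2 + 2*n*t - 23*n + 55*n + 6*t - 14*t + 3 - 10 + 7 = -8*n^2 + 32*n + t*(2*n - 8)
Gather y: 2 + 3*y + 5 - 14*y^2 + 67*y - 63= -14*y^2 + 70*y - 56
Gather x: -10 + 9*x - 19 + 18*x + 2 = 27*x - 27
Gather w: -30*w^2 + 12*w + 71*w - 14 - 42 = -30*w^2 + 83*w - 56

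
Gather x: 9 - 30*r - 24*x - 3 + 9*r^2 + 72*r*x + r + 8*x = 9*r^2 - 29*r + x*(72*r - 16) + 6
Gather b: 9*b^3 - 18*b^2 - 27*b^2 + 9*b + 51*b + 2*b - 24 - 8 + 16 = 9*b^3 - 45*b^2 + 62*b - 16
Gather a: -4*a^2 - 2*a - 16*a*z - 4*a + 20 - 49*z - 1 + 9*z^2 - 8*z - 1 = -4*a^2 + a*(-16*z - 6) + 9*z^2 - 57*z + 18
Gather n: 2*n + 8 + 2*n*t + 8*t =n*(2*t + 2) + 8*t + 8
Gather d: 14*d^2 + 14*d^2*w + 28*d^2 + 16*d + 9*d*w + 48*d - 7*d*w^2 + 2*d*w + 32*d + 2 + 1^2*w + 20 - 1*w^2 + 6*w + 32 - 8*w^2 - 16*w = d^2*(14*w + 42) + d*(-7*w^2 + 11*w + 96) - 9*w^2 - 9*w + 54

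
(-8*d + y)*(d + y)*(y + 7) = -8*d^2*y - 56*d^2 - 7*d*y^2 - 49*d*y + y^3 + 7*y^2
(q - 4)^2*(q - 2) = q^3 - 10*q^2 + 32*q - 32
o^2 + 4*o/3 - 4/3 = (o - 2/3)*(o + 2)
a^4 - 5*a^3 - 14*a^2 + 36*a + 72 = (a - 6)*(a - 3)*(a + 2)^2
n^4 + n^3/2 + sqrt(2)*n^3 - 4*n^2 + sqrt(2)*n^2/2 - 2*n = n*(n + 1/2)*(n - sqrt(2))*(n + 2*sqrt(2))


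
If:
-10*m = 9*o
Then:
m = -9*o/10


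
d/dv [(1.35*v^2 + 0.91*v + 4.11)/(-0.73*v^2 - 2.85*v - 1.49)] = (-3.1832*v^2 + 1.9776*v + 10.3576)/(0.5329*v^4 + 4.161*v^3 + 10.2979*v^2 + 8.493*v + 2.2201)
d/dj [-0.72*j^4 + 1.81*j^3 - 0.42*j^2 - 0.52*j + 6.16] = -2.88*j^3 + 5.43*j^2 - 0.84*j - 0.52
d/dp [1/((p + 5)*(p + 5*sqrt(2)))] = -(2*p + 5 + 5*sqrt(2))/((p + 5)^2*(p + 5*sqrt(2))^2)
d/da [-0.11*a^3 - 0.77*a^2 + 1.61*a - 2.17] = -0.33*a^2 - 1.54*a + 1.61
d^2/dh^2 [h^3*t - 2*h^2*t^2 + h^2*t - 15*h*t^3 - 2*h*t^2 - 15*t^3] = 2*t*(3*h - 2*t + 1)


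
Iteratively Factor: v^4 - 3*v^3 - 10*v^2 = (v + 2)*(v^3 - 5*v^2) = (v - 5)*(v + 2)*(v^2) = v*(v - 5)*(v + 2)*(v)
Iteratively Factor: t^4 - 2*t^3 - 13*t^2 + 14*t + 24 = (t - 4)*(t^3 + 2*t^2 - 5*t - 6) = (t - 4)*(t + 1)*(t^2 + t - 6) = (t - 4)*(t + 1)*(t + 3)*(t - 2)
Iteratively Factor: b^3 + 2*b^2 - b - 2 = (b - 1)*(b^2 + 3*b + 2) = (b - 1)*(b + 1)*(b + 2)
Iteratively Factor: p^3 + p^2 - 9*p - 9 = (p + 1)*(p^2 - 9) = (p + 1)*(p + 3)*(p - 3)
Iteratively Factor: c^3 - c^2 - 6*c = (c - 3)*(c^2 + 2*c) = c*(c - 3)*(c + 2)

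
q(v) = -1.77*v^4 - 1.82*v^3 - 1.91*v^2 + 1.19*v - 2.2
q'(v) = -7.08*v^3 - 5.46*v^2 - 3.82*v + 1.19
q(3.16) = -251.43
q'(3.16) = -288.81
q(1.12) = -8.61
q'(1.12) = -19.88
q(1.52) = -20.64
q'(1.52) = -42.09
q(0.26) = -2.06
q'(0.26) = -0.30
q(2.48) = -105.71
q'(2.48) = -149.86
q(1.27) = -12.10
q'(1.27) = -26.97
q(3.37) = -317.83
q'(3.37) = -344.66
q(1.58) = -23.30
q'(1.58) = -46.40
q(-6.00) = -1978.90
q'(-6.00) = 1356.83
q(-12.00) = -33849.28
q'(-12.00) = 11495.03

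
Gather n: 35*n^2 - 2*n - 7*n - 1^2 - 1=35*n^2 - 9*n - 2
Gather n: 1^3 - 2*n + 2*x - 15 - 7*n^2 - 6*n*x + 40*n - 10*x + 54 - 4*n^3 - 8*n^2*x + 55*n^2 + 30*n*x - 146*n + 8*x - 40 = -4*n^3 + n^2*(48 - 8*x) + n*(24*x - 108)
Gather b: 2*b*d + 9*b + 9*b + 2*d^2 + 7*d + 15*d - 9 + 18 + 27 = b*(2*d + 18) + 2*d^2 + 22*d + 36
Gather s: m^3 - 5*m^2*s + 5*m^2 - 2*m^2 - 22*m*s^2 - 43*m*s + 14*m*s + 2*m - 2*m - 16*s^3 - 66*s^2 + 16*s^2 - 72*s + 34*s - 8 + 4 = m^3 + 3*m^2 - 16*s^3 + s^2*(-22*m - 50) + s*(-5*m^2 - 29*m - 38) - 4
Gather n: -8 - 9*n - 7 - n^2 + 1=-n^2 - 9*n - 14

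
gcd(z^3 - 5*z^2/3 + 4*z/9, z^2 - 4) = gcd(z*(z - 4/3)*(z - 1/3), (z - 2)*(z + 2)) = 1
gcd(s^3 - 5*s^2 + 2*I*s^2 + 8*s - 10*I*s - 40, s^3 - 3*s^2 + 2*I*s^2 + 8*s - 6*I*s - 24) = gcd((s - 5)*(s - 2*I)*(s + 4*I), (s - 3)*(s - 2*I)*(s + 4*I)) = s^2 + 2*I*s + 8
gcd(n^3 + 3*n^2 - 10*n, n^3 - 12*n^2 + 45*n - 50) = n - 2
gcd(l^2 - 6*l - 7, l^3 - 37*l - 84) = l - 7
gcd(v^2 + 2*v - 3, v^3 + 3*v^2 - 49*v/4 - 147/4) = v + 3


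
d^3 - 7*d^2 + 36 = (d - 6)*(d - 3)*(d + 2)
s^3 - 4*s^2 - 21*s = s*(s - 7)*(s + 3)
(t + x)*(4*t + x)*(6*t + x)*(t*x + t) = 24*t^4*x + 24*t^4 + 34*t^3*x^2 + 34*t^3*x + 11*t^2*x^3 + 11*t^2*x^2 + t*x^4 + t*x^3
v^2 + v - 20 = (v - 4)*(v + 5)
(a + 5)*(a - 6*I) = a^2 + 5*a - 6*I*a - 30*I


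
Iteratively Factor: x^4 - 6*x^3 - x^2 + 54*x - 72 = (x - 2)*(x^3 - 4*x^2 - 9*x + 36) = (x - 4)*(x - 2)*(x^2 - 9) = (x - 4)*(x - 2)*(x + 3)*(x - 3)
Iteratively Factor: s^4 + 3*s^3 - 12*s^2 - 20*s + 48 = (s - 2)*(s^3 + 5*s^2 - 2*s - 24) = (s - 2)*(s + 3)*(s^2 + 2*s - 8) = (s - 2)^2*(s + 3)*(s + 4)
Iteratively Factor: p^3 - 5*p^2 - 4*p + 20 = (p - 2)*(p^2 - 3*p - 10) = (p - 2)*(p + 2)*(p - 5)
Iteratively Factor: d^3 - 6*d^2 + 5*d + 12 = (d - 3)*(d^2 - 3*d - 4) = (d - 3)*(d + 1)*(d - 4)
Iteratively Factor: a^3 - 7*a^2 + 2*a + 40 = (a - 5)*(a^2 - 2*a - 8) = (a - 5)*(a + 2)*(a - 4)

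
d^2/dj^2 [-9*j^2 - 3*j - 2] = -18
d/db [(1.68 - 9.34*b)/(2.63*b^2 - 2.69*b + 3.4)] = (24.5642*b^2 - 8.8368*b - 27.2368)/(6.9169*b^4 - 14.1494*b^3 + 25.1201*b^2 - 18.292*b + 11.56)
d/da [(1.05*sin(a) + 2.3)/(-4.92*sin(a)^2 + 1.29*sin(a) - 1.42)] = (5.166*sin(a)^2 + 22.632*sin(a) - 4.458)*cos(a)/(24.2064*sin(a)^4 - 12.6936*sin(a)^3 + 15.6369*sin(a)^2 - 3.6636*sin(a) + 2.0164)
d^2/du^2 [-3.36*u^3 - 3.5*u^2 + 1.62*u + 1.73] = -20.16*u - 7.0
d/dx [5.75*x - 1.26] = 5.75000000000000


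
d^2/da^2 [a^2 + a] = 2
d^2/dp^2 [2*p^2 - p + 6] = 4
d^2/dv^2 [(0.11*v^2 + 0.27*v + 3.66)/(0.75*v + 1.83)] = 4.113108/(0.421875*v^3 + 3.088125*v^2 + 7.535025*v + 6.128487)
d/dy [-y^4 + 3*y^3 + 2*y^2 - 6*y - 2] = -4*y^3 + 9*y^2 + 4*y - 6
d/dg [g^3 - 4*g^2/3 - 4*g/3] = 3*g^2 - 8*g/3 - 4/3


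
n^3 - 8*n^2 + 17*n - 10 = (n - 5)*(n - 2)*(n - 1)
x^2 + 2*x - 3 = (x - 1)*(x + 3)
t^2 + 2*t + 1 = (t + 1)^2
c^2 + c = c*(c + 1)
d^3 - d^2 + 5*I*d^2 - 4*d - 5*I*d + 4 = (d - 1)*(d + I)*(d + 4*I)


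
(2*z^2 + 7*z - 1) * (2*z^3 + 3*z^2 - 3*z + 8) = 4*z^5 + 20*z^4 + 13*z^3 - 8*z^2 + 59*z - 8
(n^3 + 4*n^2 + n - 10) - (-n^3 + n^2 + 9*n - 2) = 2*n^3 + 3*n^2 - 8*n - 8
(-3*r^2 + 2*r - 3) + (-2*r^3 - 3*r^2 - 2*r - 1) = -2*r^3 - 6*r^2 - 4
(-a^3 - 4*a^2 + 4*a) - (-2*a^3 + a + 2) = a^3 - 4*a^2 + 3*a - 2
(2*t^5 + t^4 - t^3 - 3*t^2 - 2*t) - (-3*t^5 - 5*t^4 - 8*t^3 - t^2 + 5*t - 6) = 5*t^5 + 6*t^4 + 7*t^3 - 2*t^2 - 7*t + 6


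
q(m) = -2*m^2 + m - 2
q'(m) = 1 - 4*m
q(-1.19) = -6.02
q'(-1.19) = 5.76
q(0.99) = -2.97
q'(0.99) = -2.96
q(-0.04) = -2.04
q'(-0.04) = 1.16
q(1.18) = -3.60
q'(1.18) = -3.72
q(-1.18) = -5.96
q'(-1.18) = 5.72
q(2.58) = -12.73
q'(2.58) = -9.32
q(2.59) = -12.83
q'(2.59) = -9.36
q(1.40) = -4.52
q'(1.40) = -4.60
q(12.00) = -278.00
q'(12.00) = -47.00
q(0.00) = -2.00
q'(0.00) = 1.00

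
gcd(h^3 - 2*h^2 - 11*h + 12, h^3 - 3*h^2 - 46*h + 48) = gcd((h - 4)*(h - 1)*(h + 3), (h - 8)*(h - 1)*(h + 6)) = h - 1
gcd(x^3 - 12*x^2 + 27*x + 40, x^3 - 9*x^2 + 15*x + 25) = x^2 - 4*x - 5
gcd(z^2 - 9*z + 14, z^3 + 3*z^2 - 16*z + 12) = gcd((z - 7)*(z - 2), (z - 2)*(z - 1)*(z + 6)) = z - 2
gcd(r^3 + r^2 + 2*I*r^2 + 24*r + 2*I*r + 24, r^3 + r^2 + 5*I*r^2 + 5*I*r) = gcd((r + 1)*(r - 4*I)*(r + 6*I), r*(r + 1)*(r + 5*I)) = r + 1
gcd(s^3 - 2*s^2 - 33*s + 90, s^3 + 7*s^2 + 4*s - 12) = s + 6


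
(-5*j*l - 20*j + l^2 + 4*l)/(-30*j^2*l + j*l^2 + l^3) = (l + 4)/(l*(6*j + l))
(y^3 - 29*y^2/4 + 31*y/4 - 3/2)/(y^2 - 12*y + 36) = (4*y^2 - 5*y + 1)/(4*(y - 6))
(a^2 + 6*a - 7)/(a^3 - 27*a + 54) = (a^2 + 6*a - 7)/(a^3 - 27*a + 54)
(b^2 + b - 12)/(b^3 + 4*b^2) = (b - 3)/b^2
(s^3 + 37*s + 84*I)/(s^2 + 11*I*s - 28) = (s^2 - 4*I*s + 21)/(s + 7*I)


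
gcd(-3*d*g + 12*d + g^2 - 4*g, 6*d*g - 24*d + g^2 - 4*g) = g - 4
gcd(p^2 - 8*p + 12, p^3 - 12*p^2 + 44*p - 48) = p^2 - 8*p + 12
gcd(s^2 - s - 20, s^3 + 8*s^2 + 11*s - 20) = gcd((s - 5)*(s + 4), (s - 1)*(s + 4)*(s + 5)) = s + 4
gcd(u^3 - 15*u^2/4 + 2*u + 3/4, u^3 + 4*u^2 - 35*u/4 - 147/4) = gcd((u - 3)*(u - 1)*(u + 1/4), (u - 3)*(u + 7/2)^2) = u - 3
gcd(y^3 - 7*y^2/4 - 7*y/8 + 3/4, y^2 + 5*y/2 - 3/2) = y - 1/2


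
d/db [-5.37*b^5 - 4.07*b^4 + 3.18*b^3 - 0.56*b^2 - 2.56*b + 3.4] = -26.85*b^4 - 16.28*b^3 + 9.54*b^2 - 1.12*b - 2.56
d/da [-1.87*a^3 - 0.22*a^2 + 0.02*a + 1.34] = -5.61*a^2 - 0.44*a + 0.02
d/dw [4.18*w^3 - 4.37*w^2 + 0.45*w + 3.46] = 12.54*w^2 - 8.74*w + 0.45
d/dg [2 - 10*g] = -10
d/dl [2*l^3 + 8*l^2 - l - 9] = 6*l^2 + 16*l - 1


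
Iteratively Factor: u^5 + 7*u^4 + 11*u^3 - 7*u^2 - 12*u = (u + 3)*(u^4 + 4*u^3 - u^2 - 4*u) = u*(u + 3)*(u^3 + 4*u^2 - u - 4) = u*(u + 1)*(u + 3)*(u^2 + 3*u - 4) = u*(u - 1)*(u + 1)*(u + 3)*(u + 4)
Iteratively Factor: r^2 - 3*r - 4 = (r - 4)*(r + 1)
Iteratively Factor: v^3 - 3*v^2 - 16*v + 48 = (v - 4)*(v^2 + v - 12) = (v - 4)*(v - 3)*(v + 4)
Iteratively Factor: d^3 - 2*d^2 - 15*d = (d + 3)*(d^2 - 5*d) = (d - 5)*(d + 3)*(d)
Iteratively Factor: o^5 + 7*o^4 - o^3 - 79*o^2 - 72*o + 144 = (o - 3)*(o^4 + 10*o^3 + 29*o^2 + 8*o - 48) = (o - 3)*(o + 3)*(o^3 + 7*o^2 + 8*o - 16) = (o - 3)*(o - 1)*(o + 3)*(o^2 + 8*o + 16) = (o - 3)*(o - 1)*(o + 3)*(o + 4)*(o + 4)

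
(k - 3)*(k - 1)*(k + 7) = k^3 + 3*k^2 - 25*k + 21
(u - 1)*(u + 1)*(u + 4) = u^3 + 4*u^2 - u - 4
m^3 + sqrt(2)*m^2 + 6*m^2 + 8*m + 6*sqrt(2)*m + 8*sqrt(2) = (m + 2)*(m + 4)*(m + sqrt(2))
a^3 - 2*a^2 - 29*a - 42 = (a - 7)*(a + 2)*(a + 3)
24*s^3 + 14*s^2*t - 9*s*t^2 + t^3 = (-6*s + t)*(-4*s + t)*(s + t)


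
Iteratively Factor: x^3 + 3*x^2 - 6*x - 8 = (x + 4)*(x^2 - x - 2) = (x - 2)*(x + 4)*(x + 1)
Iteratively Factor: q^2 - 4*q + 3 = (q - 1)*(q - 3)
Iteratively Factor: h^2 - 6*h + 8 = (h - 2)*(h - 4)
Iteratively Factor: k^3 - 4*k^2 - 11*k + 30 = (k - 2)*(k^2 - 2*k - 15) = (k - 2)*(k + 3)*(k - 5)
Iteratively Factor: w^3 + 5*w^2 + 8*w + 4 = (w + 2)*(w^2 + 3*w + 2) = (w + 1)*(w + 2)*(w + 2)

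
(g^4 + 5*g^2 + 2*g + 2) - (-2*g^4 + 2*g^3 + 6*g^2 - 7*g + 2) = 3*g^4 - 2*g^3 - g^2 + 9*g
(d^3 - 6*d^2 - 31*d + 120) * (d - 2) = d^4 - 8*d^3 - 19*d^2 + 182*d - 240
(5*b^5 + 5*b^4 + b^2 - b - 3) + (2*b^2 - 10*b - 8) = 5*b^5 + 5*b^4 + 3*b^2 - 11*b - 11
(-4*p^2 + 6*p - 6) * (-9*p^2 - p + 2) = 36*p^4 - 50*p^3 + 40*p^2 + 18*p - 12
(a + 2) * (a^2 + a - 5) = a^3 + 3*a^2 - 3*a - 10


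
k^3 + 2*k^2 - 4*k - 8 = (k - 2)*(k + 2)^2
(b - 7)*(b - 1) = b^2 - 8*b + 7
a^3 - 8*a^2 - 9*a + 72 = (a - 8)*(a - 3)*(a + 3)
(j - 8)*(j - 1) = j^2 - 9*j + 8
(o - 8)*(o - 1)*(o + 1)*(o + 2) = o^4 - 6*o^3 - 17*o^2 + 6*o + 16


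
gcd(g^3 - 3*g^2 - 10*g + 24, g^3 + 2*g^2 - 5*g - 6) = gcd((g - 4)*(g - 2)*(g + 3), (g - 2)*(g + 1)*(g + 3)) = g^2 + g - 6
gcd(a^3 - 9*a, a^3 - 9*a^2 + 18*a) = a^2 - 3*a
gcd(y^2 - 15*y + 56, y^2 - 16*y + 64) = y - 8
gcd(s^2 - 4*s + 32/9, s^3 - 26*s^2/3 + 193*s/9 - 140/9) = s - 4/3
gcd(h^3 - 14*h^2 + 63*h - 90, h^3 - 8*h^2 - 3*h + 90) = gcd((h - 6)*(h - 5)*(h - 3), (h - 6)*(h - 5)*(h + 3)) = h^2 - 11*h + 30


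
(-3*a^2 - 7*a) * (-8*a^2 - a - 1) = 24*a^4 + 59*a^3 + 10*a^2 + 7*a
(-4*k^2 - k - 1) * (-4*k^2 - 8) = 16*k^4 + 4*k^3 + 36*k^2 + 8*k + 8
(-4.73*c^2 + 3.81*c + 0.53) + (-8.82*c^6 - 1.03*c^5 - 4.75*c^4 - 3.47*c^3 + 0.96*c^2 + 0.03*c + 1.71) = -8.82*c^6 - 1.03*c^5 - 4.75*c^4 - 3.47*c^3 - 3.77*c^2 + 3.84*c + 2.24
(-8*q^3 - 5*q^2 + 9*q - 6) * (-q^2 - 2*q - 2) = 8*q^5 + 21*q^4 + 17*q^3 - 2*q^2 - 6*q + 12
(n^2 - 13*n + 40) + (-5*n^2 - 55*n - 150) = -4*n^2 - 68*n - 110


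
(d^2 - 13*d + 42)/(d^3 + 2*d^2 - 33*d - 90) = (d - 7)/(d^2 + 8*d + 15)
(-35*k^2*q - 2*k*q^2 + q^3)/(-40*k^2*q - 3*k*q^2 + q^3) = (-7*k + q)/(-8*k + q)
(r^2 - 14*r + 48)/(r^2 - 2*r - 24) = (r - 8)/(r + 4)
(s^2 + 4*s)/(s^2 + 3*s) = (s + 4)/(s + 3)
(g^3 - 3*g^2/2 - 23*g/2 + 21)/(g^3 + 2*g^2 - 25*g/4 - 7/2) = 2*(g - 3)/(2*g + 1)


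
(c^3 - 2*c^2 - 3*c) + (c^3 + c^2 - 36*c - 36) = 2*c^3 - c^2 - 39*c - 36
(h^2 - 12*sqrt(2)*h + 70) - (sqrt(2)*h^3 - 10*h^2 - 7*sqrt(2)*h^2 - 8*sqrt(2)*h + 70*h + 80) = -sqrt(2)*h^3 + 7*sqrt(2)*h^2 + 11*h^2 - 70*h - 4*sqrt(2)*h - 10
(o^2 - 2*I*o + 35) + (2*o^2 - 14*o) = 3*o^2 - 14*o - 2*I*o + 35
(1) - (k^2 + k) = -k^2 - k + 1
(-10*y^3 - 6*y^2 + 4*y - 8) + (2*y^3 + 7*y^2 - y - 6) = -8*y^3 + y^2 + 3*y - 14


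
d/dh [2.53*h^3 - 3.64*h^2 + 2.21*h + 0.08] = 7.59*h^2 - 7.28*h + 2.21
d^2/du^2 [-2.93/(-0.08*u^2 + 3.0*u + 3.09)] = (0.037504*u^2 - 1.4064*u - 2.93*(0.16*u - 3.0)*(0.32*u - 6.0) - 1.448592)/(-0.08*u^2 + 3.0*u + 3.09)^3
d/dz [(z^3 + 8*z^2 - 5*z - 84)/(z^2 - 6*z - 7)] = (z^4 - 12*z^3 - 64*z^2 + 56*z - 469)/(z^4 - 12*z^3 + 22*z^2 + 84*z + 49)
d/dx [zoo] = 0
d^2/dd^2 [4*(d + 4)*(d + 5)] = 8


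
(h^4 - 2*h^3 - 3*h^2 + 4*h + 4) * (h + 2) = h^5 - 7*h^3 - 2*h^2 + 12*h + 8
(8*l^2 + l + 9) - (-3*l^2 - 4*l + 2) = 11*l^2 + 5*l + 7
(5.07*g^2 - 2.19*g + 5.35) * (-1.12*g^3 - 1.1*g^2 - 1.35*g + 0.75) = -5.6784*g^5 - 3.1242*g^4 - 10.4275*g^3 + 0.874000000000001*g^2 - 8.865*g + 4.0125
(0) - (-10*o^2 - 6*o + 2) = 10*o^2 + 6*o - 2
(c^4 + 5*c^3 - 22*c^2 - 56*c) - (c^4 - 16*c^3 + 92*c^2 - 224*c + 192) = 21*c^3 - 114*c^2 + 168*c - 192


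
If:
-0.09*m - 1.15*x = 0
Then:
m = -12.7777777777778*x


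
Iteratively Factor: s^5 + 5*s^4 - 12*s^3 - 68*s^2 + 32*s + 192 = (s - 3)*(s^4 + 8*s^3 + 12*s^2 - 32*s - 64) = (s - 3)*(s - 2)*(s^3 + 10*s^2 + 32*s + 32) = (s - 3)*(s - 2)*(s + 4)*(s^2 + 6*s + 8) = (s - 3)*(s - 2)*(s + 4)^2*(s + 2)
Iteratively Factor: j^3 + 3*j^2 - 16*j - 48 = (j - 4)*(j^2 + 7*j + 12) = (j - 4)*(j + 3)*(j + 4)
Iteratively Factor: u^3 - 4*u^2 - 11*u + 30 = (u + 3)*(u^2 - 7*u + 10) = (u - 2)*(u + 3)*(u - 5)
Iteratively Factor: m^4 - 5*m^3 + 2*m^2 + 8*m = (m - 4)*(m^3 - m^2 - 2*m) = (m - 4)*(m - 2)*(m^2 + m) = m*(m - 4)*(m - 2)*(m + 1)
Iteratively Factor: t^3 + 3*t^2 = (t + 3)*(t^2) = t*(t + 3)*(t)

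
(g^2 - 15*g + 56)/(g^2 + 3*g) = (g^2 - 15*g + 56)/(g*(g + 3))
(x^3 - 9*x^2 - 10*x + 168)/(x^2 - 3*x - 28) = x - 6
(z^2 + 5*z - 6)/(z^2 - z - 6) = (-z^2 - 5*z + 6)/(-z^2 + z + 6)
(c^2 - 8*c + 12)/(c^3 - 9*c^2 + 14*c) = (c - 6)/(c*(c - 7))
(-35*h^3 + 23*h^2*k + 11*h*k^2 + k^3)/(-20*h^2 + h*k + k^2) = (7*h^2 - 6*h*k - k^2)/(4*h - k)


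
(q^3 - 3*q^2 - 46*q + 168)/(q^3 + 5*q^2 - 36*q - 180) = (q^2 + 3*q - 28)/(q^2 + 11*q + 30)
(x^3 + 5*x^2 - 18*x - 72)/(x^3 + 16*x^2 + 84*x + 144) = (x^2 - x - 12)/(x^2 + 10*x + 24)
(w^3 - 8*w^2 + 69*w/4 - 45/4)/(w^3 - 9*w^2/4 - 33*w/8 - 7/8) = 2*(-4*w^3 + 32*w^2 - 69*w + 45)/(-8*w^3 + 18*w^2 + 33*w + 7)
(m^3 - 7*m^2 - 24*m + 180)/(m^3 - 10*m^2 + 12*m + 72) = (m + 5)/(m + 2)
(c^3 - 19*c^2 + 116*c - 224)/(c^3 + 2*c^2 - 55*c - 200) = (c^2 - 11*c + 28)/(c^2 + 10*c + 25)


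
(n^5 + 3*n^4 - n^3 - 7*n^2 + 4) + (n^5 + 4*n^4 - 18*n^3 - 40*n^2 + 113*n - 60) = 2*n^5 + 7*n^4 - 19*n^3 - 47*n^2 + 113*n - 56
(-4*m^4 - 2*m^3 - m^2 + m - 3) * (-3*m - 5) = 12*m^5 + 26*m^4 + 13*m^3 + 2*m^2 + 4*m + 15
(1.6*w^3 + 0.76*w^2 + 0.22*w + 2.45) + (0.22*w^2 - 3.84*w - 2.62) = 1.6*w^3 + 0.98*w^2 - 3.62*w - 0.17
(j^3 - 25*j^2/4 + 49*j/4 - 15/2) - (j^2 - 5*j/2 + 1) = j^3 - 29*j^2/4 + 59*j/4 - 17/2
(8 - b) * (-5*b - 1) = 5*b^2 - 39*b - 8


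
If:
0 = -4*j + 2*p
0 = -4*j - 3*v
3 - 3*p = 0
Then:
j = 1/2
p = 1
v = -2/3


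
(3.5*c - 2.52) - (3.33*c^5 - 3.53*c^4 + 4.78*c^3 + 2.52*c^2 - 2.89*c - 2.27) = -3.33*c^5 + 3.53*c^4 - 4.78*c^3 - 2.52*c^2 + 6.39*c - 0.25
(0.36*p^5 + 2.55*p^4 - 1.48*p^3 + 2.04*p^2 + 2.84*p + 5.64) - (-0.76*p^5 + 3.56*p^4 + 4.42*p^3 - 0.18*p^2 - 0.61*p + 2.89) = 1.12*p^5 - 1.01*p^4 - 5.9*p^3 + 2.22*p^2 + 3.45*p + 2.75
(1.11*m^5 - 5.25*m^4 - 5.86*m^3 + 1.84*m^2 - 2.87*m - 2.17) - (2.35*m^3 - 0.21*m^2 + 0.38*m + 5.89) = 1.11*m^5 - 5.25*m^4 - 8.21*m^3 + 2.05*m^2 - 3.25*m - 8.06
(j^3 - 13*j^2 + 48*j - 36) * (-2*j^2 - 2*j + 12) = -2*j^5 + 24*j^4 - 58*j^3 - 180*j^2 + 648*j - 432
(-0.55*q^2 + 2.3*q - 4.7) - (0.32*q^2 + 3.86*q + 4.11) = -0.87*q^2 - 1.56*q - 8.81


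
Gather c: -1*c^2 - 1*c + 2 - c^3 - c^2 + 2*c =-c^3 - 2*c^2 + c + 2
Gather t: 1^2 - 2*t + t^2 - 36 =t^2 - 2*t - 35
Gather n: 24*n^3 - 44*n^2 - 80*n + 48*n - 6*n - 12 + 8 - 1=24*n^3 - 44*n^2 - 38*n - 5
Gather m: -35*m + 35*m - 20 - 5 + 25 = 0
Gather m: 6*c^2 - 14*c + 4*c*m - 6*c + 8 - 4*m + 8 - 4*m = 6*c^2 - 20*c + m*(4*c - 8) + 16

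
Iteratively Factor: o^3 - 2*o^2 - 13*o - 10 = (o + 1)*(o^2 - 3*o - 10) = (o + 1)*(o + 2)*(o - 5)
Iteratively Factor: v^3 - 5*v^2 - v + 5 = (v - 5)*(v^2 - 1) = (v - 5)*(v - 1)*(v + 1)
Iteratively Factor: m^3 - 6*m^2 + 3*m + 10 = (m - 2)*(m^2 - 4*m - 5) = (m - 5)*(m - 2)*(m + 1)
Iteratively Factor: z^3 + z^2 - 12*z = (z - 3)*(z^2 + 4*z) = (z - 3)*(z + 4)*(z)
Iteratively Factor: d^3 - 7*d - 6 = (d - 3)*(d^2 + 3*d + 2) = (d - 3)*(d + 2)*(d + 1)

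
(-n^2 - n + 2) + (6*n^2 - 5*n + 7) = 5*n^2 - 6*n + 9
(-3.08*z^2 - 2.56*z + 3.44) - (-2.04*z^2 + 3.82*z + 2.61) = -1.04*z^2 - 6.38*z + 0.83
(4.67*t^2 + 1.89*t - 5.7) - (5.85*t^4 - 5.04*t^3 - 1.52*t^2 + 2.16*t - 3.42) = -5.85*t^4 + 5.04*t^3 + 6.19*t^2 - 0.27*t - 2.28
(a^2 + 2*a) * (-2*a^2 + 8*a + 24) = -2*a^4 + 4*a^3 + 40*a^2 + 48*a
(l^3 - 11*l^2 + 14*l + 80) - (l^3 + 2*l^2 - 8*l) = -13*l^2 + 22*l + 80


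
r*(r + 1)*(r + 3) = r^3 + 4*r^2 + 3*r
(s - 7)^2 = s^2 - 14*s + 49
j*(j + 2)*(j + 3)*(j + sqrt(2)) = j^4 + sqrt(2)*j^3 + 5*j^3 + 6*j^2 + 5*sqrt(2)*j^2 + 6*sqrt(2)*j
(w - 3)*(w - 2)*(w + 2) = w^3 - 3*w^2 - 4*w + 12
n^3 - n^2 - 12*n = n*(n - 4)*(n + 3)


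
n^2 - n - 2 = (n - 2)*(n + 1)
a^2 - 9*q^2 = (a - 3*q)*(a + 3*q)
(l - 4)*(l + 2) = l^2 - 2*l - 8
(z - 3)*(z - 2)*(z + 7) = z^3 + 2*z^2 - 29*z + 42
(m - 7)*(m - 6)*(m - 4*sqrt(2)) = m^3 - 13*m^2 - 4*sqrt(2)*m^2 + 42*m + 52*sqrt(2)*m - 168*sqrt(2)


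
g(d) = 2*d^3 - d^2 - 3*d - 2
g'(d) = 6*d^2 - 2*d - 3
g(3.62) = 68.91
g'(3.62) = 68.39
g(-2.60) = -36.11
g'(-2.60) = 42.76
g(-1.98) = -15.51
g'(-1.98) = 24.48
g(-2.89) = -49.96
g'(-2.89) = 52.89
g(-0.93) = -1.68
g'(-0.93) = 4.05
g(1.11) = -3.83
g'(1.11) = 2.17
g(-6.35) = -535.37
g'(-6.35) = 251.64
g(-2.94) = -52.65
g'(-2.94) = 54.74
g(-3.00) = -56.00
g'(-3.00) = 57.00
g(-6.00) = -452.00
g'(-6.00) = 225.00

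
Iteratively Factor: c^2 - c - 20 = (c + 4)*(c - 5)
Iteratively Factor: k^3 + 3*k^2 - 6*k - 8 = (k + 1)*(k^2 + 2*k - 8) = (k + 1)*(k + 4)*(k - 2)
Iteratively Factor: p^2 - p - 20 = (p + 4)*(p - 5)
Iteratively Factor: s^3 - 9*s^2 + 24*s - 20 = (s - 2)*(s^2 - 7*s + 10) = (s - 2)^2*(s - 5)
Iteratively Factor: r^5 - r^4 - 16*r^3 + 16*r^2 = (r)*(r^4 - r^3 - 16*r^2 + 16*r) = r*(r - 4)*(r^3 + 3*r^2 - 4*r) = r*(r - 4)*(r + 4)*(r^2 - r) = r^2*(r - 4)*(r + 4)*(r - 1)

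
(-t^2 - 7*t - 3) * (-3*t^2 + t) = 3*t^4 + 20*t^3 + 2*t^2 - 3*t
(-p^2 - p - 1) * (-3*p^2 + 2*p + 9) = 3*p^4 + p^3 - 8*p^2 - 11*p - 9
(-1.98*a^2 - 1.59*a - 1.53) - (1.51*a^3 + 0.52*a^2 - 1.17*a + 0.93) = -1.51*a^3 - 2.5*a^2 - 0.42*a - 2.46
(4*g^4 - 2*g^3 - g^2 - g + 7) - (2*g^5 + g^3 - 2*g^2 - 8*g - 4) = -2*g^5 + 4*g^4 - 3*g^3 + g^2 + 7*g + 11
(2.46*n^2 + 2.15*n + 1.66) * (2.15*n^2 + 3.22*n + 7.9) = 5.289*n^4 + 12.5437*n^3 + 29.926*n^2 + 22.3302*n + 13.114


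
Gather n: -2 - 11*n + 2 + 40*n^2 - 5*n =40*n^2 - 16*n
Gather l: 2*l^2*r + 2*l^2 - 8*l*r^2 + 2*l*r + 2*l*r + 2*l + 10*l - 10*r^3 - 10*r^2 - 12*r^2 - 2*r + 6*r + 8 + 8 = l^2*(2*r + 2) + l*(-8*r^2 + 4*r + 12) - 10*r^3 - 22*r^2 + 4*r + 16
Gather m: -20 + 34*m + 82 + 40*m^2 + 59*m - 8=40*m^2 + 93*m + 54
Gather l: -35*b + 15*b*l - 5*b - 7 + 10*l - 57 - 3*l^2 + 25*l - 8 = -40*b - 3*l^2 + l*(15*b + 35) - 72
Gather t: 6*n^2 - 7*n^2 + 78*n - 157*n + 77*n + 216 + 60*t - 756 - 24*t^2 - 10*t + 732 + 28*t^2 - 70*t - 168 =-n^2 - 2*n + 4*t^2 - 20*t + 24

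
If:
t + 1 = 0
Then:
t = -1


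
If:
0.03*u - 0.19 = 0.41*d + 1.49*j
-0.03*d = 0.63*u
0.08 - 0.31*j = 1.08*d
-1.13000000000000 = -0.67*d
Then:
No Solution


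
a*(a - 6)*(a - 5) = a^3 - 11*a^2 + 30*a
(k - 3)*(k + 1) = k^2 - 2*k - 3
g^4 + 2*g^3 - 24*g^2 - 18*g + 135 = (g - 3)^2*(g + 3)*(g + 5)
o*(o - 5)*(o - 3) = o^3 - 8*o^2 + 15*o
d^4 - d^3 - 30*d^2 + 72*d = d*(d - 4)*(d - 3)*(d + 6)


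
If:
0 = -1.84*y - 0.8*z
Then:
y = -0.434782608695652*z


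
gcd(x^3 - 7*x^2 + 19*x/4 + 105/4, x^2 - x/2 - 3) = x + 3/2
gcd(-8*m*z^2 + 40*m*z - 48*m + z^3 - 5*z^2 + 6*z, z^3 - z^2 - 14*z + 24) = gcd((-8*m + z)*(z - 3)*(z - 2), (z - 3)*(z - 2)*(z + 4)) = z^2 - 5*z + 6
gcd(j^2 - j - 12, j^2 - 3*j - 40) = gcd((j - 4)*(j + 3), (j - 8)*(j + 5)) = 1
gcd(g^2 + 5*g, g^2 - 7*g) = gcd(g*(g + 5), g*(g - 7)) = g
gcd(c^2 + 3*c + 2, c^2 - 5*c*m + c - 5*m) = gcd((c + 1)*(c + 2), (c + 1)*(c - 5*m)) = c + 1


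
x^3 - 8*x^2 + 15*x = x*(x - 5)*(x - 3)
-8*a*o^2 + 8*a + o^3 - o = (-8*a + o)*(o - 1)*(o + 1)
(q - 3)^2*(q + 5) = q^3 - q^2 - 21*q + 45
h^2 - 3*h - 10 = (h - 5)*(h + 2)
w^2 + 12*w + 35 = (w + 5)*(w + 7)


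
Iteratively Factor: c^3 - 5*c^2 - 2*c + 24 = (c + 2)*(c^2 - 7*c + 12) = (c - 3)*(c + 2)*(c - 4)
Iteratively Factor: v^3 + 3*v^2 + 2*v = (v + 1)*(v^2 + 2*v) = (v + 1)*(v + 2)*(v)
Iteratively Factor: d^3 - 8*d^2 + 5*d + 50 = (d - 5)*(d^2 - 3*d - 10) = (d - 5)*(d + 2)*(d - 5)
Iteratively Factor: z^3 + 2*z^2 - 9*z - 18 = (z - 3)*(z^2 + 5*z + 6) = (z - 3)*(z + 3)*(z + 2)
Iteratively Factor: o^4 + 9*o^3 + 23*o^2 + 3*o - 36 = (o + 3)*(o^3 + 6*o^2 + 5*o - 12) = (o + 3)^2*(o^2 + 3*o - 4) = (o + 3)^2*(o + 4)*(o - 1)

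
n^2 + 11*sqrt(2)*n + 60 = (n + 5*sqrt(2))*(n + 6*sqrt(2))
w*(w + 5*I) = w^2 + 5*I*w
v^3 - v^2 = v^2*(v - 1)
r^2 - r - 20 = (r - 5)*(r + 4)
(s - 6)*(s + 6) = s^2 - 36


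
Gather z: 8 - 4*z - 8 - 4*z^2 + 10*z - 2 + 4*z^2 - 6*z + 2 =0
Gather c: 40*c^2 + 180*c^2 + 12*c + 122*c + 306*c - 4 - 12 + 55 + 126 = 220*c^2 + 440*c + 165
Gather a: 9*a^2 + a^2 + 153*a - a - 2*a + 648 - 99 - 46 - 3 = 10*a^2 + 150*a + 500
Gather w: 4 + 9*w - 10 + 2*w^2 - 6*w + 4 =2*w^2 + 3*w - 2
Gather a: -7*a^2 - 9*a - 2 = -7*a^2 - 9*a - 2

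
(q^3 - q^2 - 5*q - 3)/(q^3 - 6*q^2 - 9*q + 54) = (q^2 + 2*q + 1)/(q^2 - 3*q - 18)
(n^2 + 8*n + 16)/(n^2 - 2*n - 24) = (n + 4)/(n - 6)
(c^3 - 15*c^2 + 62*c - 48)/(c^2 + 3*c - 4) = (c^2 - 14*c + 48)/(c + 4)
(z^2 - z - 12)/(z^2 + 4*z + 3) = (z - 4)/(z + 1)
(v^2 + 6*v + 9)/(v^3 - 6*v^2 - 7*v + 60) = (v + 3)/(v^2 - 9*v + 20)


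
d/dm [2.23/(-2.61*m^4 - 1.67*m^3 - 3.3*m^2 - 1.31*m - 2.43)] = (23.2812*m^3 + 11.1723*m^2 + 14.718*m + 2.9213)/(2.61*m^4 + 1.67*m^3 + 3.3*m^2 + 1.31*m + 2.43)^2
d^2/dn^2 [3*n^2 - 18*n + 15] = 6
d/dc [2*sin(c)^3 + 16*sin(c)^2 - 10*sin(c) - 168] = 2*(3*sin(c)^2 + 16*sin(c) - 5)*cos(c)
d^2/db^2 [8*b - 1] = 0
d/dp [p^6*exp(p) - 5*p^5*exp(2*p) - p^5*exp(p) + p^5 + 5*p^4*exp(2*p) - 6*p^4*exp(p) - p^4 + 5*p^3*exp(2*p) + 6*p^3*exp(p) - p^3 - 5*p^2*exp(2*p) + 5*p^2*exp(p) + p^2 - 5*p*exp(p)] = p^6*exp(p) - 10*p^5*exp(2*p) + 5*p^5*exp(p) - 15*p^4*exp(2*p) - 11*p^4*exp(p) + 5*p^4 + 30*p^3*exp(2*p) - 18*p^3*exp(p) - 4*p^3 + 5*p^2*exp(2*p) + 23*p^2*exp(p) - 3*p^2 - 10*p*exp(2*p) + 5*p*exp(p) + 2*p - 5*exp(p)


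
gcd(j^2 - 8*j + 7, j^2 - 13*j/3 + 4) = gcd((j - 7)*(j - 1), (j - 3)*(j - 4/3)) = 1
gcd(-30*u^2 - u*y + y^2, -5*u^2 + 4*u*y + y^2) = 5*u + y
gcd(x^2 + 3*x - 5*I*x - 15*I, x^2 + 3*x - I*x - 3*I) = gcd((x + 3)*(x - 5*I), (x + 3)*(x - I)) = x + 3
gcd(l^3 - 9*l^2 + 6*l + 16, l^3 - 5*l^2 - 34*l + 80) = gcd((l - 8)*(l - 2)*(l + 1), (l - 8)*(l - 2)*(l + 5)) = l^2 - 10*l + 16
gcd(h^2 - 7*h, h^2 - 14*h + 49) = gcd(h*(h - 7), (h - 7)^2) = h - 7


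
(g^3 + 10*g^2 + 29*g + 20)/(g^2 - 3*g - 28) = (g^2 + 6*g + 5)/(g - 7)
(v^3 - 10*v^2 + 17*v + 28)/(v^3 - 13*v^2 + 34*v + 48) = (v^2 - 11*v + 28)/(v^2 - 14*v + 48)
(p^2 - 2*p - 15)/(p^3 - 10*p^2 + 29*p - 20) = (p + 3)/(p^2 - 5*p + 4)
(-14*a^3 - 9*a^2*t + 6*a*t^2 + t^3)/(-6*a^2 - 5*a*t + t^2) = (-14*a^2 + 5*a*t + t^2)/(-6*a + t)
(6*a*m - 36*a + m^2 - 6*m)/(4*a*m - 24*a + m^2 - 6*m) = (6*a + m)/(4*a + m)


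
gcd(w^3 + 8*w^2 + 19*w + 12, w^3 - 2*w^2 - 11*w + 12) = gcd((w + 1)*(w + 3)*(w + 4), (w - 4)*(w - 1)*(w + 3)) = w + 3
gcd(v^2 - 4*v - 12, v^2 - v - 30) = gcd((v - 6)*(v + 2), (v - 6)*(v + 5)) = v - 6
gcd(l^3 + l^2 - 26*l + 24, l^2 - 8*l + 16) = l - 4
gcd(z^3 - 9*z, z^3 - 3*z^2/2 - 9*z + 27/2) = z^2 - 9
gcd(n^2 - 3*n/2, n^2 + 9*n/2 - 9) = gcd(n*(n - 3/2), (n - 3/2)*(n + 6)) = n - 3/2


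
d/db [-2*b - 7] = -2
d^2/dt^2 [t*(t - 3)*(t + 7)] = 6*t + 8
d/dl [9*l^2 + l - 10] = 18*l + 1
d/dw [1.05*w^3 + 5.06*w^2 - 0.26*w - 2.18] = 3.15*w^2 + 10.12*w - 0.26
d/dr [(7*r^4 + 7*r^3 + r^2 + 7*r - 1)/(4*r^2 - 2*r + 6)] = (28*r^5 - 7*r^4 + 70*r^3 + 48*r^2 + 10*r + 20)/(2*(4*r^4 - 4*r^3 + 13*r^2 - 6*r + 9))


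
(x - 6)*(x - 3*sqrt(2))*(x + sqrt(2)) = x^3 - 6*x^2 - 2*sqrt(2)*x^2 - 6*x + 12*sqrt(2)*x + 36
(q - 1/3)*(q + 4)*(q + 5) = q^3 + 26*q^2/3 + 17*q - 20/3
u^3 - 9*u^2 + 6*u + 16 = (u - 8)*(u - 2)*(u + 1)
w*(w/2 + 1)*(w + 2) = w^3/2 + 2*w^2 + 2*w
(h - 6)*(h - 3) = h^2 - 9*h + 18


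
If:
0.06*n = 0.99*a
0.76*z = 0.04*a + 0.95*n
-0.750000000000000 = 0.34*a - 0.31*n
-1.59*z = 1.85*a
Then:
No Solution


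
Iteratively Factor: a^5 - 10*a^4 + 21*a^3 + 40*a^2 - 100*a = (a + 2)*(a^4 - 12*a^3 + 45*a^2 - 50*a) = (a - 5)*(a + 2)*(a^3 - 7*a^2 + 10*a) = a*(a - 5)*(a + 2)*(a^2 - 7*a + 10) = a*(a - 5)^2*(a + 2)*(a - 2)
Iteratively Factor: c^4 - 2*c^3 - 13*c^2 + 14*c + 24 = (c - 2)*(c^3 - 13*c - 12) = (c - 4)*(c - 2)*(c^2 + 4*c + 3) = (c - 4)*(c - 2)*(c + 1)*(c + 3)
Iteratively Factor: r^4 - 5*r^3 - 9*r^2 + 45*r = (r)*(r^3 - 5*r^2 - 9*r + 45) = r*(r + 3)*(r^2 - 8*r + 15) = r*(r - 3)*(r + 3)*(r - 5)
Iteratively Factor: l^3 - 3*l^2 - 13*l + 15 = (l - 5)*(l^2 + 2*l - 3) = (l - 5)*(l - 1)*(l + 3)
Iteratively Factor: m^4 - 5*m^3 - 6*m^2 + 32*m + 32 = (m + 2)*(m^3 - 7*m^2 + 8*m + 16) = (m + 1)*(m + 2)*(m^2 - 8*m + 16) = (m - 4)*(m + 1)*(m + 2)*(m - 4)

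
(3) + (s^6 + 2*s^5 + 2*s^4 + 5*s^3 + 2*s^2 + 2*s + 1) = s^6 + 2*s^5 + 2*s^4 + 5*s^3 + 2*s^2 + 2*s + 4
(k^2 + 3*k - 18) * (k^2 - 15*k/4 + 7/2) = k^4 - 3*k^3/4 - 103*k^2/4 + 78*k - 63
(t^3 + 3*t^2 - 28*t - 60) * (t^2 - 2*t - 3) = t^5 + t^4 - 37*t^3 - 13*t^2 + 204*t + 180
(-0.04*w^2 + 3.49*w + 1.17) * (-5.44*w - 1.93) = 0.2176*w^3 - 18.9084*w^2 - 13.1005*w - 2.2581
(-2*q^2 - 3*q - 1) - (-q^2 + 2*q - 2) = -q^2 - 5*q + 1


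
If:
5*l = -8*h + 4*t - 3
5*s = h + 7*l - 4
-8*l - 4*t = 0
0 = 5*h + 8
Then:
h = -8/5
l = 49/65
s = -21/325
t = -98/65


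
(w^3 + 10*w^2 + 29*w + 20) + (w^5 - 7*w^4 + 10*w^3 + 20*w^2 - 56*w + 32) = w^5 - 7*w^4 + 11*w^3 + 30*w^2 - 27*w + 52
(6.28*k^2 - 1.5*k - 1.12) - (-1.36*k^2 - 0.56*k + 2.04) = 7.64*k^2 - 0.94*k - 3.16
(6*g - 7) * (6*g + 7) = 36*g^2 - 49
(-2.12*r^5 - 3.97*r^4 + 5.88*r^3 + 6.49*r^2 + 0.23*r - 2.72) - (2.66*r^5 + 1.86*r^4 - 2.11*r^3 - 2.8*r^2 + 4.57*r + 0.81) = -4.78*r^5 - 5.83*r^4 + 7.99*r^3 + 9.29*r^2 - 4.34*r - 3.53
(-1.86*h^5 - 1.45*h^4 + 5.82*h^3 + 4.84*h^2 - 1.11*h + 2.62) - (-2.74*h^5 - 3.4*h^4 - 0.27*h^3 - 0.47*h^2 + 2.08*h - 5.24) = 0.88*h^5 + 1.95*h^4 + 6.09*h^3 + 5.31*h^2 - 3.19*h + 7.86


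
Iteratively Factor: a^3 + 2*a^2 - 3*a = (a + 3)*(a^2 - a) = (a - 1)*(a + 3)*(a)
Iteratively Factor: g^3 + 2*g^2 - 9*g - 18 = (g + 3)*(g^2 - g - 6) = (g + 2)*(g + 3)*(g - 3)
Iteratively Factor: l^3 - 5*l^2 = (l)*(l^2 - 5*l) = l*(l - 5)*(l)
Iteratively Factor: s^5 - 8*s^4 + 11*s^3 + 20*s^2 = (s - 5)*(s^4 - 3*s^3 - 4*s^2) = (s - 5)*(s - 4)*(s^3 + s^2) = s*(s - 5)*(s - 4)*(s^2 + s) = s*(s - 5)*(s - 4)*(s + 1)*(s)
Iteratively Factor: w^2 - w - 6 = (w + 2)*(w - 3)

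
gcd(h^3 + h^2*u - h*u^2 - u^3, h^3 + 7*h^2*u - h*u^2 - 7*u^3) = -h^2 + u^2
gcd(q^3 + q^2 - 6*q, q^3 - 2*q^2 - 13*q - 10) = 1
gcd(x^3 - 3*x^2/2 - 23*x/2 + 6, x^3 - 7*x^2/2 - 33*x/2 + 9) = x^2 + 5*x/2 - 3/2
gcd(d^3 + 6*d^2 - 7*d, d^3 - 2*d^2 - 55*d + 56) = d^2 + 6*d - 7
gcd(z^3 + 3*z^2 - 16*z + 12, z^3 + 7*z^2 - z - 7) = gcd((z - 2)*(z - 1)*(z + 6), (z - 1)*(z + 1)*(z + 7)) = z - 1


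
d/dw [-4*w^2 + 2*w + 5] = 2 - 8*w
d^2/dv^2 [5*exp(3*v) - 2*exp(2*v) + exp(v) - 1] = (45*exp(2*v) - 8*exp(v) + 1)*exp(v)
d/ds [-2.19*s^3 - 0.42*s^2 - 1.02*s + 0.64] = -6.57*s^2 - 0.84*s - 1.02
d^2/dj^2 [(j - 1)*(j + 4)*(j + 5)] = 6*j + 16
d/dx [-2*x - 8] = -2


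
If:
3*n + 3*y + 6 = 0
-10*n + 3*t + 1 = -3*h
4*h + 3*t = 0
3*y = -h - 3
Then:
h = 33/13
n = -2/13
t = -44/13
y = -24/13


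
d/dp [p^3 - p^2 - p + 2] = 3*p^2 - 2*p - 1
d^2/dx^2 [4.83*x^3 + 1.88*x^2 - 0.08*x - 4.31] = 28.98*x + 3.76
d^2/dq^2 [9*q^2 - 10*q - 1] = 18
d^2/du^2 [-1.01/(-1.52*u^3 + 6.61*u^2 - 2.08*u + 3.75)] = ((13.3522 - 9.2112*u)*(1.52*u^3 - 6.61*u^2 + 2.08*u - 3.75) + 1.01*(4.56*u^2 - 13.22*u + 2.08)*(9.12*u^2 - 26.44*u + 4.16))/(1.52*u^3 - 6.61*u^2 + 2.08*u - 3.75)^3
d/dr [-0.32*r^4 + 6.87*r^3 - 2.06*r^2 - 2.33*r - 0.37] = -1.28*r^3 + 20.61*r^2 - 4.12*r - 2.33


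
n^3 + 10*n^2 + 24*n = n*(n + 4)*(n + 6)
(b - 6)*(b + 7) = b^2 + b - 42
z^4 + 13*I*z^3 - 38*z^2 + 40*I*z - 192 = (z - 2*I)*(z + 3*I)*(z + 4*I)*(z + 8*I)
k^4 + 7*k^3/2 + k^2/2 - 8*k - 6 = (k - 3/2)*(k + 1)*(k + 2)^2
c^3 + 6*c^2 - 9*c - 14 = (c - 2)*(c + 1)*(c + 7)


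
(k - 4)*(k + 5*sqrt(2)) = k^2 - 4*k + 5*sqrt(2)*k - 20*sqrt(2)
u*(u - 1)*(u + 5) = u^3 + 4*u^2 - 5*u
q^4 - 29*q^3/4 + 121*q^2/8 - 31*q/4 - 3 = (q - 4)*(q - 2)*(q - 3/2)*(q + 1/4)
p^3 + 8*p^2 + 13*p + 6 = (p + 1)^2*(p + 6)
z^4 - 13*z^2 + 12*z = z*(z - 3)*(z - 1)*(z + 4)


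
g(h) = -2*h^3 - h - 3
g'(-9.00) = -487.00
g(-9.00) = 1464.00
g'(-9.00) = -487.00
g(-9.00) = 1464.00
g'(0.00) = -1.00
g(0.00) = -3.00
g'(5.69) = -195.26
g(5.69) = -377.13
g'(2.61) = -41.87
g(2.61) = -41.17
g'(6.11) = -224.99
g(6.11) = -465.31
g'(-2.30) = -32.74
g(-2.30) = 23.63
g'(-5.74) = -198.69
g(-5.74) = 380.98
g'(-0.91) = -5.97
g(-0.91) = -0.58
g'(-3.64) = -80.50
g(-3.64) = 97.10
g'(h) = -6*h^2 - 1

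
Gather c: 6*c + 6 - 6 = 6*c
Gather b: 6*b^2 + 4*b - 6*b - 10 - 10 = 6*b^2 - 2*b - 20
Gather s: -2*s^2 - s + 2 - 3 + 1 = -2*s^2 - s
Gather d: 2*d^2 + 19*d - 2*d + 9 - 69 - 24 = 2*d^2 + 17*d - 84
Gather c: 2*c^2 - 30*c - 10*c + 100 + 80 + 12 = 2*c^2 - 40*c + 192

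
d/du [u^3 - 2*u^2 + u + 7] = 3*u^2 - 4*u + 1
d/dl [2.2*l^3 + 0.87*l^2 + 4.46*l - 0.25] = 6.6*l^2 + 1.74*l + 4.46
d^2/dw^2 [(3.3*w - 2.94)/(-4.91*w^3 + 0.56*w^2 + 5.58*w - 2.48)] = (-477.34038*w^5 + 904.975848*w^4 - 312.236424*w^3 + 4.43599200000017*w^2 - 187.17552*w + 99.914736)/(118.370771*w^9 - 40.501608*w^8 - 398.950266*w^7 + 271.245256*w^6 + 412.47546*w^5 - 457.655232*w^4 - 36.648696*w^3 + 221.322144*w^2 - 102.957696*w + 15.252992)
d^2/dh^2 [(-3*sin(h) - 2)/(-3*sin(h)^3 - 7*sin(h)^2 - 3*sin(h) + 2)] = (-108*sin(h)^7 - 351*sin(h)^6 - 339*sin(h)^5 - 5*sin(h)^4 + 426*sin(h)^3 + 764*sin(h)^2 + 552*sin(h) + 128)/(3*sin(h)^3 + 7*sin(h)^2 + 3*sin(h) - 2)^3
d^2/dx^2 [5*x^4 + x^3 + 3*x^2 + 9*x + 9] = 60*x^2 + 6*x + 6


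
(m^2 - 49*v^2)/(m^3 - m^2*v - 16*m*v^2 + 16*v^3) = (m^2 - 49*v^2)/(m^3 - m^2*v - 16*m*v^2 + 16*v^3)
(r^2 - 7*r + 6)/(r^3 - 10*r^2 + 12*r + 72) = (r - 1)/(r^2 - 4*r - 12)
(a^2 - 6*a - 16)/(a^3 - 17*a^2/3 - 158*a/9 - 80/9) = 9*(a + 2)/(9*a^2 + 21*a + 10)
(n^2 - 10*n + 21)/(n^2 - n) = (n^2 - 10*n + 21)/(n*(n - 1))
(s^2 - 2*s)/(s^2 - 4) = s/(s + 2)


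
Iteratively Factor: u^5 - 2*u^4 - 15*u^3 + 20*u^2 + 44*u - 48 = (u - 4)*(u^4 + 2*u^3 - 7*u^2 - 8*u + 12) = (u - 4)*(u - 1)*(u^3 + 3*u^2 - 4*u - 12) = (u - 4)*(u - 2)*(u - 1)*(u^2 + 5*u + 6) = (u - 4)*(u - 2)*(u - 1)*(u + 3)*(u + 2)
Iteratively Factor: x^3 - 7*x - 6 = (x - 3)*(x^2 + 3*x + 2) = (x - 3)*(x + 2)*(x + 1)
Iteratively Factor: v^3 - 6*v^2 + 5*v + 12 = (v + 1)*(v^2 - 7*v + 12) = (v - 3)*(v + 1)*(v - 4)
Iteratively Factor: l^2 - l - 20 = (l - 5)*(l + 4)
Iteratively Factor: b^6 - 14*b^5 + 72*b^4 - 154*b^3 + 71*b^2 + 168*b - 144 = (b - 3)*(b^5 - 11*b^4 + 39*b^3 - 37*b^2 - 40*b + 48) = (b - 3)*(b - 1)*(b^4 - 10*b^3 + 29*b^2 - 8*b - 48) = (b - 3)^2*(b - 1)*(b^3 - 7*b^2 + 8*b + 16) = (b - 4)*(b - 3)^2*(b - 1)*(b^2 - 3*b - 4) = (b - 4)^2*(b - 3)^2*(b - 1)*(b + 1)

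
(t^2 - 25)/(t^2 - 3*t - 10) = (t + 5)/(t + 2)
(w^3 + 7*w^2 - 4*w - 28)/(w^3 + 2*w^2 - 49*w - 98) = (w - 2)/(w - 7)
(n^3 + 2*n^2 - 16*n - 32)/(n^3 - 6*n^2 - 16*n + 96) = (n + 2)/(n - 6)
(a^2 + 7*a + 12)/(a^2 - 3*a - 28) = (a + 3)/(a - 7)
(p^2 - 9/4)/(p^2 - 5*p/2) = (4*p^2 - 9)/(2*p*(2*p - 5))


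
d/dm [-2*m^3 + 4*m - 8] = 4 - 6*m^2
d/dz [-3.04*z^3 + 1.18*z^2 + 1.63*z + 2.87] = -9.12*z^2 + 2.36*z + 1.63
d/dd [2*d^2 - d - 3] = 4*d - 1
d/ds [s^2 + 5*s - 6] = 2*s + 5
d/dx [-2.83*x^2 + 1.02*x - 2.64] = 1.02 - 5.66*x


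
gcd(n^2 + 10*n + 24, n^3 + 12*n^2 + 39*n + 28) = n + 4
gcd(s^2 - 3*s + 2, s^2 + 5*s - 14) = s - 2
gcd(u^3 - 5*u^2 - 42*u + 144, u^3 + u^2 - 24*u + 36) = u^2 + 3*u - 18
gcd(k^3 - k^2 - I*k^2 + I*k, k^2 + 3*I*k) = k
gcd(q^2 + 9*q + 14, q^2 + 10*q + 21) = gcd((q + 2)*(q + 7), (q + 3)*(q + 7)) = q + 7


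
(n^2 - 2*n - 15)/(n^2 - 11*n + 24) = (n^2 - 2*n - 15)/(n^2 - 11*n + 24)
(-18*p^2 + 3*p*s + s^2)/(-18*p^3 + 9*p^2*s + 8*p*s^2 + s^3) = (3*p - s)/(3*p^2 - 2*p*s - s^2)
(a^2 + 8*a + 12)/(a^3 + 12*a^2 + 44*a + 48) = 1/(a + 4)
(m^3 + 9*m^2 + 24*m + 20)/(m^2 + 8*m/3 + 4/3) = 3*(m^2 + 7*m + 10)/(3*m + 2)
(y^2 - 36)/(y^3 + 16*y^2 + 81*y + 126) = (y - 6)/(y^2 + 10*y + 21)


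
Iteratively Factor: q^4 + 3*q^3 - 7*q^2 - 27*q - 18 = (q + 3)*(q^3 - 7*q - 6) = (q - 3)*(q + 3)*(q^2 + 3*q + 2) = (q - 3)*(q + 1)*(q + 3)*(q + 2)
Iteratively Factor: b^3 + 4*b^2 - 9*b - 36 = (b - 3)*(b^2 + 7*b + 12) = (b - 3)*(b + 3)*(b + 4)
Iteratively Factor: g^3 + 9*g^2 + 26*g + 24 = (g + 3)*(g^2 + 6*g + 8) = (g + 2)*(g + 3)*(g + 4)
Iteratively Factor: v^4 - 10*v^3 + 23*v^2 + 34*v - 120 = (v - 4)*(v^3 - 6*v^2 - v + 30) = (v - 4)*(v - 3)*(v^2 - 3*v - 10) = (v - 5)*(v - 4)*(v - 3)*(v + 2)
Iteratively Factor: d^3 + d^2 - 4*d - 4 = (d - 2)*(d^2 + 3*d + 2) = (d - 2)*(d + 1)*(d + 2)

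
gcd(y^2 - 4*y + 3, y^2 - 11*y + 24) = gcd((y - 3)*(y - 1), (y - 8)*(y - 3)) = y - 3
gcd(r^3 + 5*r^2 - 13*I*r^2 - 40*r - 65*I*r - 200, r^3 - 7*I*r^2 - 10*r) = r - 5*I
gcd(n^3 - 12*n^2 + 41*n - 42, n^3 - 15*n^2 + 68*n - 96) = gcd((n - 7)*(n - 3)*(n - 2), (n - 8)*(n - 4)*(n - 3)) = n - 3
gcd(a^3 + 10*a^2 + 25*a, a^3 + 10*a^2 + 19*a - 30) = a + 5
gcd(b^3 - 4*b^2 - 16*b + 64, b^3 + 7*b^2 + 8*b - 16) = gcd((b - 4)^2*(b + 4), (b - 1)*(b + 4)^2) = b + 4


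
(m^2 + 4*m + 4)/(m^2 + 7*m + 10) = (m + 2)/(m + 5)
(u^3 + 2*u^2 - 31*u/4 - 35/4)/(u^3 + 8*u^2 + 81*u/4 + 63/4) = (2*u^2 - 3*u - 5)/(2*u^2 + 9*u + 9)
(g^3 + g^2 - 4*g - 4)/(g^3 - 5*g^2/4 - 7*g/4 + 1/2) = 4*(g + 2)/(4*g - 1)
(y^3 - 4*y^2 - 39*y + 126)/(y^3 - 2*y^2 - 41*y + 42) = (y - 3)/(y - 1)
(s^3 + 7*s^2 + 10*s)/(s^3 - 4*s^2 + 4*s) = (s^2 + 7*s + 10)/(s^2 - 4*s + 4)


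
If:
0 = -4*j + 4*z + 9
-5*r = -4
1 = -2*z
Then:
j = 7/4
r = 4/5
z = -1/2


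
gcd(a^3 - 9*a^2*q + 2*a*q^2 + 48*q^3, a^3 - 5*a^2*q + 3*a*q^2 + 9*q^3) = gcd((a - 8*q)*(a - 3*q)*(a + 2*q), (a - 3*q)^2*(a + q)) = -a + 3*q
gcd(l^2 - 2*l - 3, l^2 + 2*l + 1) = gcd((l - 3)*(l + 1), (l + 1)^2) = l + 1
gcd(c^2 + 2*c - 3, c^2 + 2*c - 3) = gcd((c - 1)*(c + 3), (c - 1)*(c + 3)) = c^2 + 2*c - 3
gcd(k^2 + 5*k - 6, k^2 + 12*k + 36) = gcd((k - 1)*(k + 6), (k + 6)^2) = k + 6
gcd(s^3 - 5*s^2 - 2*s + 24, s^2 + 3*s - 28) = s - 4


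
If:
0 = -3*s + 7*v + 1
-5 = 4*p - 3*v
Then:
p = 3*v/4 - 5/4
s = 7*v/3 + 1/3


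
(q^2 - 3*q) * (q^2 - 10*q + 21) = q^4 - 13*q^3 + 51*q^2 - 63*q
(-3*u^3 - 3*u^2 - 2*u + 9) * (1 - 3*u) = 9*u^4 + 6*u^3 + 3*u^2 - 29*u + 9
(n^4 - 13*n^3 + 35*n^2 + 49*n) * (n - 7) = n^5 - 20*n^4 + 126*n^3 - 196*n^2 - 343*n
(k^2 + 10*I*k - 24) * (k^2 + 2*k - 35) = k^4 + 2*k^3 + 10*I*k^3 - 59*k^2 + 20*I*k^2 - 48*k - 350*I*k + 840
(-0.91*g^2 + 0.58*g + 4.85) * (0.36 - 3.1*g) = 2.821*g^3 - 2.1256*g^2 - 14.8262*g + 1.746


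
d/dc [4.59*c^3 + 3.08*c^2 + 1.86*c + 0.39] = 13.77*c^2 + 6.16*c + 1.86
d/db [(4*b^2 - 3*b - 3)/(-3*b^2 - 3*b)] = (-7*b^2 - 6*b - 3)/(3*b^2*(b^2 + 2*b + 1))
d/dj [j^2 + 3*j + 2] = 2*j + 3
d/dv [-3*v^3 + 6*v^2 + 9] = 3*v*(4 - 3*v)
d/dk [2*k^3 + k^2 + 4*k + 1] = 6*k^2 + 2*k + 4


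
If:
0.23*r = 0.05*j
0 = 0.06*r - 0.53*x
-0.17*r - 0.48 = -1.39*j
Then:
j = 0.35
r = 0.08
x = 0.01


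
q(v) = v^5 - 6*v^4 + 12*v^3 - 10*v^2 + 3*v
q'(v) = 5*v^4 - 24*v^3 + 36*v^2 - 20*v + 3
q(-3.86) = -3039.63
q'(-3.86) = 3106.87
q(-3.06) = -1241.00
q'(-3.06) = 1527.34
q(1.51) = -0.30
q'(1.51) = -1.75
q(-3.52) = -2119.36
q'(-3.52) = 2333.81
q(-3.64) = -2414.48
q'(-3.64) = 2588.03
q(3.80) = 66.73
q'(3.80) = 172.48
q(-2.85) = -951.44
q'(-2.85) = 1237.86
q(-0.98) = -30.28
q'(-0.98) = 84.37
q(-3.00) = -1152.00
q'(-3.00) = 1440.00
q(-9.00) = -108000.00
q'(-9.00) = 53400.00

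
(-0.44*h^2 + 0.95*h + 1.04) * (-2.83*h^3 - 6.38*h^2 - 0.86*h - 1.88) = 1.2452*h^5 + 0.1187*h^4 - 8.6258*h^3 - 6.625*h^2 - 2.6804*h - 1.9552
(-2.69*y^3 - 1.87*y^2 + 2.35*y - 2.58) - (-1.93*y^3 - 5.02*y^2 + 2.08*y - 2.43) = -0.76*y^3 + 3.15*y^2 + 0.27*y - 0.15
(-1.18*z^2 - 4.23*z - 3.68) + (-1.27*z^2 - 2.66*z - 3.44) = -2.45*z^2 - 6.89*z - 7.12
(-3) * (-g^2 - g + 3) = 3*g^2 + 3*g - 9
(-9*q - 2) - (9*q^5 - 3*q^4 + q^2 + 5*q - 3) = -9*q^5 + 3*q^4 - q^2 - 14*q + 1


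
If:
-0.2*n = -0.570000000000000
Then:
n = 2.85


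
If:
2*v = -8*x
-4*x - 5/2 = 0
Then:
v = 5/2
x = -5/8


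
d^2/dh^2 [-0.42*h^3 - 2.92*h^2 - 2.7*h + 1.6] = -2.52*h - 5.84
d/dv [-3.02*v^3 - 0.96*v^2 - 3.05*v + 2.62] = -9.06*v^2 - 1.92*v - 3.05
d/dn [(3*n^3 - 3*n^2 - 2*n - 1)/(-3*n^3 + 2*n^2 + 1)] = (-3*n^4 - 12*n^3 + 4*n^2 - 2*n - 2)/(9*n^6 - 12*n^5 + 4*n^4 - 6*n^3 + 4*n^2 + 1)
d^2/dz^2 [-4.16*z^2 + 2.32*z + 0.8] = -8.32000000000000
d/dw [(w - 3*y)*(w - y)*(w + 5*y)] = 3*w^2 + 2*w*y - 17*y^2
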